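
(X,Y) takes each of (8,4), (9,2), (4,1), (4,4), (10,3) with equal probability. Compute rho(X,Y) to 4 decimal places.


Cov(X,Y) = 0.4000, Var(X) = 6.4000, Var(Y) = 1.3600
rho = Cov/(sqrt(VarX)*sqrt(VarY)) = 0.1356

0.1356


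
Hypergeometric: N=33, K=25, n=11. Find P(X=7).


P(X=7) = C(25,7)*C(8,4) / C(33,11)
= 480700*70 / 193536720
= 33649000/193536720 = 36575/210366

36575/210366


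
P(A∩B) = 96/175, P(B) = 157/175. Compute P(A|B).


P(A|B) = P(A∩B)/P(B) = (96/175)/(157/175) = 96/157

96/157


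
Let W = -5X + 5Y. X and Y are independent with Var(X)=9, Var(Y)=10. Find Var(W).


Independence => Cov(X,Y)=0
Var(-5X + 5Y) = (-5)^2*Var(X) + 5^2*Var(Y)
= 25*9 + 25*10 = 475

475


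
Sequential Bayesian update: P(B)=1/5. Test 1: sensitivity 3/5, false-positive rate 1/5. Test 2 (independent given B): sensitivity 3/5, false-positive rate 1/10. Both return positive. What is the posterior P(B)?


After test 1: P(+) = 3/5*1/5 + 1/5*4/5 = 7/25
P(B|+) = (3/25)/(7/25) = 3/7
After test 2 (use post1 as new prior): P(+) = 3/5*3/7 + 1/10*4/7 = 11/35
P(B|+,+) = (9/35)/(11/35) = 9/11

9/11


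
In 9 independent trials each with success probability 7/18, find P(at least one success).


P(at least one) = 1 - P(none)
P(none) = (1 - 7/18)^9 = (11/18)^9 = 2357947691/198359290368
P(at least one) = 1 - 2357947691/198359290368 = 196001342677/198359290368

196001342677/198359290368


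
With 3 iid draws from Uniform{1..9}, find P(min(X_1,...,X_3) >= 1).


P(min >= 1) = P(all X_i >= 1) = (P(X_1 >= 1))^3
= (9/9)^3 = 1^3 = 1

1


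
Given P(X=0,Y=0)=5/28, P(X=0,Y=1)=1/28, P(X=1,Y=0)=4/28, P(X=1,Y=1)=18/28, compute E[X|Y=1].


P(Y=1) = 19/28
E[X|Y=1] = (0*1 + 1*18)/19 = 18/19

18/19


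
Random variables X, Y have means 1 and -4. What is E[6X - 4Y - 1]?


E[6X - 4Y - 1] = 6*E[X] - 4*E[Y] - 1
= (6)*(1) + (-4)*(-4) + (-1)
= 6 + 16 - 1 = 21

21


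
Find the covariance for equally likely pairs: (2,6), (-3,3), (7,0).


E[X]=2, E[Y]=3, E[XY]=1
Cov(X,Y) = E[XY] - E[X]E[Y] = 1 - 2*3 = -5

-5


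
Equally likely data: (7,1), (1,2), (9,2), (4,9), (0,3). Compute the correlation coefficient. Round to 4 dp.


Cov(X,Y) = -1.6800, Var(X) = 11.7600, Var(Y) = 8.2400
rho = Cov/(sqrt(VarX)*sqrt(VarY)) = -0.1707

-0.1707


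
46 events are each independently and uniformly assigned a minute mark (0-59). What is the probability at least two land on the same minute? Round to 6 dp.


P(all different) = prod((60-i)/60 for i=0..45) = 0.000000
P(at least one match) = 1 - 0.000000 = 1.000000

1.000000


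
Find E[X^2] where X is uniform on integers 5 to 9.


E[X^2] = (1/5) * sum(x^2 for x=5..9)
= 255/5 = 51

51


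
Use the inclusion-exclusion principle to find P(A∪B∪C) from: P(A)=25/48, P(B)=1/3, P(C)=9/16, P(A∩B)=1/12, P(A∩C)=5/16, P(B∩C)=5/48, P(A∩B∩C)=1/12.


P(A∪B∪C) = P(A)+P(B)+P(C) - P(AB)-P(AC)-P(BC) + P(ABC)
= 25/48+1/3+9/16 - 1/12-5/16-5/48 + 1/12
= 1

1


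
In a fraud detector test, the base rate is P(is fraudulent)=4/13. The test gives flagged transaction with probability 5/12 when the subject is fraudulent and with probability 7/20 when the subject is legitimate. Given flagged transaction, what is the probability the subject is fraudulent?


P(A) = P(A|B)P(B) + P(A|B')P(B') = 5/12*4/13 + 7/20*9/13 = 289/780
P(B|A) = P(A|B)P(B)/P(A) = (5/39)/(289/780) = 100/289

100/289


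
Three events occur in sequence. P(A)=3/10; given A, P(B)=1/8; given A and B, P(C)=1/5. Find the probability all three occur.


P(A∩B∩C) = P(A) * P(B|A) * P(C|A∩B)
= 3/10 * 1/8 * 1/5
= 3/80 * 1/5 = 3/400

3/400


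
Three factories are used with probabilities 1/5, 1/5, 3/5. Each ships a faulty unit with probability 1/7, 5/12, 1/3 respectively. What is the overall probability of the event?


P(A) = P(A|B1)P(B1) + P(A|B2)P(B2) + P(A|B3)P(B3)
= 1/7*1/5 + 5/12*1/5 + 1/3*3/5
= 1/35 + 1/12 + 1/5 = 131/420

131/420


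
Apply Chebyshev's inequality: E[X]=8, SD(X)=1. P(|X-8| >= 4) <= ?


k = 4/1 = 4
Chebyshev: P(|X-mu| >= k*sigma) <= 1/k^2 = 1/4^2 = 1/16

1/16


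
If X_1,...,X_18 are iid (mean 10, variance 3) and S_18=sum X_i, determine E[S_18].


E[S_n] = n*E[X_1] = 18*10 = 180

180


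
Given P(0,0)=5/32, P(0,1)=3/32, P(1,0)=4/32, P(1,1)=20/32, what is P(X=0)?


P(X=0) = P(0,0)+P(0,1) = 5/32 + 3/32 = 8/32 = 1/4

1/4


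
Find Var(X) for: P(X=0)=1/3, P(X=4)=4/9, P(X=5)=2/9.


E[X] = 26/9, E[X^2] = 38/3
Var(X) = E[X^2] - (E[X])^2 = 38/3 - (26/9)^2 = 350/81

350/81


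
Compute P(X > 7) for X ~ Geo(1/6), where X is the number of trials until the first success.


P(X > 7) = P(first 7 trials all fail) = (1-p)^7 = (5/6)^7 = 78125/279936

78125/279936


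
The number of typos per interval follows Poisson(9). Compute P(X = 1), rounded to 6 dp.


P(X=1) = e^(-9) * 9^1 / 1!
≈ 0.0001234098041 * 9 / 1
≈ 0.001111

0.001111


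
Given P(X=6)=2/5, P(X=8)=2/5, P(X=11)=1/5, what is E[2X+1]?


E[2X+1] = sum(g(x)*P(x))
= 13*2/5 + 17*2/5 + 23*1/5
= 83/5

83/5


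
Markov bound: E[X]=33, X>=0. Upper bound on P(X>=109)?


Markov: P(X >= a) <= E[X]/a
P(X >= 109) <= 33/109

33/109


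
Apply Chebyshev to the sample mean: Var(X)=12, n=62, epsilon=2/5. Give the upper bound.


Var(Xbar) = Var(X)/n = 12/62
Chebyshev: P(|Xbar-mu| >= 2/5) <= Var(Xbar)/(2/5)^2 = (6/31)/(4/25) = 75/62
Bound exceeds 1, so trivial bound: 1

1


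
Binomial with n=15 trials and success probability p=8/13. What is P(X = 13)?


P(X=13) = C(15,13) * p^13 * (1-p)^2
= 105 * 549755813888/302875106592253 * 25/169
= 1443109011456000/51185893014090757

1443109011456000/51185893014090757


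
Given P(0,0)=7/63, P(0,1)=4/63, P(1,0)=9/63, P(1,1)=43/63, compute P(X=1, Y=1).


Read from table: P(X=1, Y=1) = 43/63

43/63


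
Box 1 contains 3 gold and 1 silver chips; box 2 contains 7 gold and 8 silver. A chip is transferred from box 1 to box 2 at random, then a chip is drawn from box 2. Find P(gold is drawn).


P(transfer gold) = 3/4; P(transfer silver) = 1/4
If gold transferred: Urn II has 8 gold of 16, so P(gold|gold moved) = 1/2
If silver transferred: Urn II has 7 gold of 16, so P(gold|silver moved) = 7/16
By total probability: P(gold) = 3/4*1/2 + 1/4*7/16 = 31/64

31/64


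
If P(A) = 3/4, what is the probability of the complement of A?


P(A') = 1 - P(A) = 1 - 3/4 = 1/4

1/4


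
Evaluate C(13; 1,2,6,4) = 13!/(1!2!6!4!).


13! = 6227020800
Denominator: 1!=1 * 2!=2 * 6!=720 * 4!=24
Coefficient = 6227020800 / 34560 = 180180

180180


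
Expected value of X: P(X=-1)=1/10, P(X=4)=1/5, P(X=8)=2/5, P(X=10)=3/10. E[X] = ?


E[X] = sum(x * P(x))
= -1*1/10 + 4*1/5 + 8*2/5 + 10*3/10
= 69/10

69/10


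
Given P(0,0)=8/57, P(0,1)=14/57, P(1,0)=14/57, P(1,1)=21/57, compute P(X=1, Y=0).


Read from table: P(X=1, Y=0) = 14/57

14/57


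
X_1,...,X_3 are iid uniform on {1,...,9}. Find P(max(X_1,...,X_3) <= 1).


P(max <= 1) = P(all X_i <= 1) = (P(X_1 <= 1))^3
= (1/9)^3 = 1/729

1/729


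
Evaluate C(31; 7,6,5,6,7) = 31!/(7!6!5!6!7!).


31! = 8222838654177922817725562880000000
Denominator: 7!=5040 * 6!=720 * 5!=120 * 6!=720 * 7!=5040
Coefficient = 8222838654177922817725562880000000 / 1580182732800000 = 5203726432073769600

5203726432073769600


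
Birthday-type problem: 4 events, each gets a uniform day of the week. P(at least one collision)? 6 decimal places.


P(all different) = prod((7-i)/7 for i=0..3) = 0.349854
P(at least one match) = 1 - 0.349854 = 0.650146

0.650146


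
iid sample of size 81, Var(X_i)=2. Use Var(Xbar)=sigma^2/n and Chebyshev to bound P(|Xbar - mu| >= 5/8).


Var(Xbar) = Var(X)/n = 2/81
Chebyshev: P(|Xbar-mu| >= 5/8) <= Var(Xbar)/(5/8)^2 = (2/81)/(25/64) = 128/2025

128/2025


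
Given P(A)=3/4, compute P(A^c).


P(A') = 1 - P(A) = 1 - 3/4 = 1/4

1/4


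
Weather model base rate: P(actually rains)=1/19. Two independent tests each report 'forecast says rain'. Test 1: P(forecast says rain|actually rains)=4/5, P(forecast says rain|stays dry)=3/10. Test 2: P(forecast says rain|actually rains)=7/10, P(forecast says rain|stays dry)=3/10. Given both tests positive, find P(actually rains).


After test 1: P(+) = 4/5*1/19 + 3/10*18/19 = 31/95
P(B|+) = (4/95)/(31/95) = 4/31
After test 2 (use post1 as new prior): P(+) = 7/10*4/31 + 3/10*27/31 = 109/310
P(B|+,+) = (14/155)/(109/310) = 28/109

28/109


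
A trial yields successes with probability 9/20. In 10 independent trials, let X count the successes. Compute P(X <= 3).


P(X<=3) = P(X=0) + P(X=1) + P(X=2) + P(X=3)
= 25937424601/10240000000000 + 21221529219/1024000000000 + 156267624249/2048000000000 + 42618442977/256000000000
= 681057139279/2560000000000

681057139279/2560000000000


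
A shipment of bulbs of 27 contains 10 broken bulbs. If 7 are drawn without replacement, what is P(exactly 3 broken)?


P(X=3) = C(10,3)*C(17,4) / C(27,7)
= 120*2380 / 888030
= 285600/888030 = 9520/29601

9520/29601


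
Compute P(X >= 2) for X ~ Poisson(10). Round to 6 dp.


P(X>=2) = 1 - P(X<=1) = 1 - (e^(-10)*10^0/0! + e^(-10)*10^1/1!)
≈ 1 - (0.0000453999 + 0.0004539993)
= 1 - 0.0004993992 = 0.9995006008
≈ 0.999501

0.999501


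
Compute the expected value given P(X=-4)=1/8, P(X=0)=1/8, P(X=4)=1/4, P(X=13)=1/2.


E[X] = sum(x * P(x))
= -4*1/8 + 0*1/8 + 4*1/4 + 13*1/2
= 7

7


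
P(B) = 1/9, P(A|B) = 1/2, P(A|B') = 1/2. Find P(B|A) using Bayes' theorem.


P(A) = P(A|B)P(B) + P(A|B')P(B') = 1/2*1/9 + 1/2*8/9 = 1/2
P(B|A) = P(A|B)P(B)/P(A) = (1/18)/(1/2) = 1/9

1/9


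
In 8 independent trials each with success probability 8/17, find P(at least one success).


P(at least one) = 1 - P(none)
P(none) = (1 - 8/17)^8 = (9/17)^8 = 43046721/6975757441
P(at least one) = 1 - 43046721/6975757441 = 6932710720/6975757441

6932710720/6975757441


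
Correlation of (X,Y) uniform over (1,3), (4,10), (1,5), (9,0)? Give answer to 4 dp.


Cov(X,Y) = -4.8750, Var(X) = 10.6875, Var(Y) = 13.2500
rho = Cov/(sqrt(VarX)*sqrt(VarY)) = -0.4097

-0.4097


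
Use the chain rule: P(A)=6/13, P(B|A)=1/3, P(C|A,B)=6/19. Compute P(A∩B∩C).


P(A∩B∩C) = P(A) * P(B|A) * P(C|A∩B)
= 6/13 * 1/3 * 6/19
= 2/13 * 6/19 = 12/247

12/247


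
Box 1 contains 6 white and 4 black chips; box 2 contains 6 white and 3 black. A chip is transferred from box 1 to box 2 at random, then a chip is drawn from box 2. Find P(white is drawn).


P(transfer white) = 6/10 = 3/5; P(transfer black) = 2/5
If white transferred: Urn II has 7 white of 10, so P(white|white moved) = 7/10
If black transferred: Urn II has 6 white of 10, so P(white|black moved) = 3/5
By total probability: P(white) = 3/5*7/10 + 2/5*3/5 = 33/50

33/50


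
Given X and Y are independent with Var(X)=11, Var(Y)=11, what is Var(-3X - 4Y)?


Independence => Cov(X,Y)=0
Var(-3X - 4Y) = (-3)^2*Var(X) + (-4)^2*Var(Y)
= 9*11 + 16*11 = 275

275


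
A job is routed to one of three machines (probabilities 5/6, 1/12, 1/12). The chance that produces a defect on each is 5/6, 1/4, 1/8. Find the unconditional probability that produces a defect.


P(A) = P(A|B1)P(B1) + P(A|B2)P(B2) + P(A|B3)P(B3)
= 5/6*5/6 + 1/4*1/12 + 1/8*1/12
= 25/36 + 1/48 + 1/96 = 209/288

209/288


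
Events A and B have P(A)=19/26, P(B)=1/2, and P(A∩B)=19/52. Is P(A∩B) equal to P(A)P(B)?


P(A)*P(B) = 19/26*1/2 = 19/52
P(A∩B) = 19/52, which equals P(A)P(B), so independent

Yes, A and B are independent


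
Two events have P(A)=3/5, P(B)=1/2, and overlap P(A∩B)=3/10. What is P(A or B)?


P(A∪B) = P(A) + P(B) - P(A∩B)
= 3/5 + 1/2 - 3/10 = 4/5

4/5


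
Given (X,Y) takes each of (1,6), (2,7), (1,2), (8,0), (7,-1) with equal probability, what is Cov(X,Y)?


E[X]=19/5, E[Y]=14/5, E[XY]=3
Cov(X,Y) = E[XY] - E[X]E[Y] = 3 - 19/5*14/5 = -191/25

-191/25


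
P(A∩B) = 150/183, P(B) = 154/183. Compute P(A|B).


P(A|B) = P(A∩B)/P(B) = (150/183)/(154/183) = 150/154 = 75/77

75/77


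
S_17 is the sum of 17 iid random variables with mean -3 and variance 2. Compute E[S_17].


E[S_n] = n*E[X_1] = 17*-3 = -51

-51


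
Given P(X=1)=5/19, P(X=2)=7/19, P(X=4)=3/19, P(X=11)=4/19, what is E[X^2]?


E[X^2] = sum(g(x)*P(x))
= 1*5/19 + 4*7/19 + 16*3/19 + 121*4/19
= 565/19

565/19


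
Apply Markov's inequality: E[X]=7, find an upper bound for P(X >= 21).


Markov: P(X >= a) <= E[X]/a
P(X >= 21) <= 7/21 = 1/3

1/3


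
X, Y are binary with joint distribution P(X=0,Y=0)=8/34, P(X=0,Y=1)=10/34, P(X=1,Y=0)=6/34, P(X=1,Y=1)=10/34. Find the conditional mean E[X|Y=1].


P(Y=1) = 20/34
E[X|Y=1] = (0*10 + 1*10)/20 = 10/20 = 1/2

1/2


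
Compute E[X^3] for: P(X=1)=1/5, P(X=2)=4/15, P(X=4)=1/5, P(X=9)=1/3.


E[X^3] = sum(x^3 * P(x))
= 1*1/5 + 8*4/15 + 64*1/5 + 729*1/3
= 3872/15

3872/15


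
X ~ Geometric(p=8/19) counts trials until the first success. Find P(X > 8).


P(X > 8) = P(first 8 trials all fail) = (1-p)^8 = (11/19)^8 = 214358881/16983563041

214358881/16983563041


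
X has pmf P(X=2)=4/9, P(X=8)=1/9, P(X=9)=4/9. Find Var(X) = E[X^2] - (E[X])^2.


E[X] = 52/9, E[X^2] = 404/9
Var(X) = E[X^2] - (E[X])^2 = 404/9 - (52/9)^2 = 932/81

932/81


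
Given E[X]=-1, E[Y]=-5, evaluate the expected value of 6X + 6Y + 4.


E[6X + 6Y + 4] = 6*E[X] + 6*E[Y] + 4
= (6)*(-1) + (6)*(-5) + (4)
= -6 - 30 + 4 = -32

-32


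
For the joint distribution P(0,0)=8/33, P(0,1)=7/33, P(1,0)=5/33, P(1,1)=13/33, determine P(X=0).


P(X=0) = P(0,0)+P(0,1) = 8/33 + 7/33 = 15/33 = 5/11

5/11


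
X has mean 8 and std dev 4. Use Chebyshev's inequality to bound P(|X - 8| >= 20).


k = 20/4 = 5
Chebyshev: P(|X-mu| >= k*sigma) <= 1/k^2 = 1/5^2 = 1/25

1/25


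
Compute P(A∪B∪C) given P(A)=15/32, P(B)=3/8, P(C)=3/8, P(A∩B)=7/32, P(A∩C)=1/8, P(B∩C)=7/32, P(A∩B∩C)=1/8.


P(A∪B∪C) = P(A)+P(B)+P(C) - P(AB)-P(AC)-P(BC) + P(ABC)
= 15/32+3/8+3/8 - 7/32-1/8-7/32 + 1/8
= 25/32

25/32


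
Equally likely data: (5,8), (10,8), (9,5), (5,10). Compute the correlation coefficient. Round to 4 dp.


Cov(X,Y) = -2.4375, Var(X) = 5.1875, Var(Y) = 3.1875
rho = Cov/(sqrt(VarX)*sqrt(VarY)) = -0.5994

-0.5994


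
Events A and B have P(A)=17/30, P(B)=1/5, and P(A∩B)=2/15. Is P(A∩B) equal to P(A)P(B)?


P(A)*P(B) = 17/30*1/5 = 17/150
P(A∩B) = 2/15 != 17/150, so not independent

No, A and B are not independent


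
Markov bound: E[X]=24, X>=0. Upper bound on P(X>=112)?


Markov: P(X >= a) <= E[X]/a
P(X >= 112) <= 24/112 = 3/14

3/14


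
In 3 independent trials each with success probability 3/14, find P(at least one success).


P(at least one) = 1 - P(none)
P(none) = (1 - 3/14)^3 = (11/14)^3 = 1331/2744
P(at least one) = 1 - 1331/2744 = 1413/2744

1413/2744


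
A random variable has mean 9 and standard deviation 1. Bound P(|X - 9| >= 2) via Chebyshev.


k = 2/1 = 2
Chebyshev: P(|X-mu| >= k*sigma) <= 1/k^2 = 1/2^2 = 1/4

1/4


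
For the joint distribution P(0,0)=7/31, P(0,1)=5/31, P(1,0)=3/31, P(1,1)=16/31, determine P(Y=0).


P(Y=0) = P(0,0)+P(1,0) = 7/31 + 3/31 = 10/31

10/31


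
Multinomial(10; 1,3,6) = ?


10! = 3628800
Denominator: 1!=1 * 3!=6 * 6!=720
Coefficient = 3628800 / 4320 = 840

840


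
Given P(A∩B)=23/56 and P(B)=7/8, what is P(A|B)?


P(A|B) = P(A∩B)/P(B) = (23/56)/(49/56) = 23/49

23/49


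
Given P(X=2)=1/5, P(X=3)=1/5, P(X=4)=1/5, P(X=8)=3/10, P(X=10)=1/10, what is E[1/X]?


E[1/X] = sum(g(x)*P(x))
= 1/2*1/5 + 1/3*1/5 + 1/4*1/5 + 1/8*3/10 + 1/10*1/10
= 317/1200

317/1200


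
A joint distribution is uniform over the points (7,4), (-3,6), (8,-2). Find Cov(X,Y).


E[X]=4, E[Y]=8/3, E[XY]=-2
Cov(X,Y) = E[XY] - E[X]E[Y] = -2 - 4*8/3 = -38/3

-38/3


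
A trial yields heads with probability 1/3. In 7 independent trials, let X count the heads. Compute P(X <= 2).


P(X<=2) = P(X=0) + P(X=1) + P(X=2)
= 128/2187 + 448/2187 + 224/729
= 416/729

416/729


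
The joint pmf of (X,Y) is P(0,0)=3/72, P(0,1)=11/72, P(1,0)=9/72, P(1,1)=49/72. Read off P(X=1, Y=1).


Read from table: P(X=1, Y=1) = 49/72

49/72


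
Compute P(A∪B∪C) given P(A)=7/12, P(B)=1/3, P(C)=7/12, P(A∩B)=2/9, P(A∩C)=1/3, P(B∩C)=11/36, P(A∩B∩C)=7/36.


P(A∪B∪C) = P(A)+P(B)+P(C) - P(AB)-P(AC)-P(BC) + P(ABC)
= 7/12+1/3+7/12 - 2/9-1/3-11/36 + 7/36
= 5/6

5/6


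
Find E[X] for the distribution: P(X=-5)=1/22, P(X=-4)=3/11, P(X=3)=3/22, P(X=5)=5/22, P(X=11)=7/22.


E[X] = sum(x * P(x))
= -5*1/22 - 4*3/11 + 3*3/22 + 5*5/22 + 11*7/22
= 41/11

41/11


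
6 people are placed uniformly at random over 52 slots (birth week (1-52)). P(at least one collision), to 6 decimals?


P(all different) = prod((52-i)/52 for i=0..5) = 0.741410
P(at least one match) = 1 - 0.741410 = 0.258590

0.258590


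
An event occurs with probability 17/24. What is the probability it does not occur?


P(A') = 1 - P(A) = 1 - 17/24 = 7/24

7/24


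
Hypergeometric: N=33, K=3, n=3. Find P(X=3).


P(X=3) = C(3,3)*C(30,0) / C(33,3)
= 1*1 / 5456
= 1/5456

1/5456


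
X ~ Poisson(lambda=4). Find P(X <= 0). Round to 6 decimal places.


P(X<=0) = e^(-4)*4^0/0!
≈ 0.0183156389
≈ 0.018316

0.018316


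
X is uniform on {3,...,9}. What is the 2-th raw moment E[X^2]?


E[X^2] = (1/7) * sum(x^2 for x=3..9)
= 280/7 = 40

40


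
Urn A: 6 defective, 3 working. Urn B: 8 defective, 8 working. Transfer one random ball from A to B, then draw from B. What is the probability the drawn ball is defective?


P(transfer defective) = 6/9 = 2/3; P(transfer working) = 1/3
If defective transferred: Urn II has 9 defective of 17, so P(defective|defective moved) = 9/17
If working transferred: Urn II has 8 defective of 17, so P(defective|working moved) = 8/17
By total probability: P(defective) = 2/3*9/17 + 1/3*8/17 = 26/51

26/51


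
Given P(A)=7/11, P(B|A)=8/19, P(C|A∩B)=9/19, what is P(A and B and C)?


P(A∩B∩C) = P(A) * P(B|A) * P(C|A∩B)
= 7/11 * 8/19 * 9/19
= 56/209 * 9/19 = 504/3971

504/3971


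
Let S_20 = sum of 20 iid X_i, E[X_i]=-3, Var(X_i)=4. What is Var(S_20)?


By independence, Var(S_n) = n*Var(X_1) = 20*4 = 80

80


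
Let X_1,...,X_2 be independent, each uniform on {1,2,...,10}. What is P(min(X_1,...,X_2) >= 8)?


P(min >= 8) = P(all X_i >= 8) = (P(X_1 >= 8))^2
= (3/10)^2 = 9/100

9/100


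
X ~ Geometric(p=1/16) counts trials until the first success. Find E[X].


For geometric (trials until first success), E[X] = 1/p = 1/(1/16) = 16

16


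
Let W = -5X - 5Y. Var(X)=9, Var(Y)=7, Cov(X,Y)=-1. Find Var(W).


Var(-5X - 5Y) = (-5)^2*Var(X) + (-5)^2*Var(Y) + 2*(-5)*(-5)*Cov(X,Y)
= 25*9 + 25*7 + 50*(-1)
= 225 + 175 - 50 = 350

350


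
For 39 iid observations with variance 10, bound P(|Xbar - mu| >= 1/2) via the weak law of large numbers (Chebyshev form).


Var(Xbar) = Var(X)/n = 10/39
Chebyshev: P(|Xbar-mu| >= 1/2) <= Var(Xbar)/(1/2)^2 = (10/39)/(1/4) = 40/39
Bound exceeds 1, so trivial bound: 1

1


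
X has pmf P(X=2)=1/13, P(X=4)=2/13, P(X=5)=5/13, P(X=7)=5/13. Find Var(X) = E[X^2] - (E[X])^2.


E[X] = 70/13, E[X^2] = 406/13
Var(X) = E[X^2] - (E[X])^2 = 406/13 - (70/13)^2 = 378/169

378/169


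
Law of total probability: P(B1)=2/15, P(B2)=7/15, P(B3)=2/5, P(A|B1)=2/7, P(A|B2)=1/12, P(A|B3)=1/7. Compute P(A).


P(A) = P(A|B1)P(B1) + P(A|B2)P(B2) + P(A|B3)P(B3)
= 2/7*2/15 + 1/12*7/15 + 1/7*2/5
= 4/105 + 7/180 + 2/35 = 169/1260

169/1260


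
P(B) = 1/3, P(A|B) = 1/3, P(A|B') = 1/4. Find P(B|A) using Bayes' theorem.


P(A) = P(A|B)P(B) + P(A|B')P(B') = 1/3*1/3 + 1/4*2/3 = 5/18
P(B|A) = P(A|B)P(B)/P(A) = (1/9)/(5/18) = 2/5

2/5


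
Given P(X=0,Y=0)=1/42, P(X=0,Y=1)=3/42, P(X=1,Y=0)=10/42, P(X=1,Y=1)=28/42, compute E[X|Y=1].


P(Y=1) = 31/42
E[X|Y=1] = (0*3 + 1*28)/31 = 28/31

28/31


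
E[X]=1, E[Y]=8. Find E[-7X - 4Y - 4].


E[-7X - 4Y - 4] = -7*E[X] - 4*E[Y] - 4
= (-7)*(1) + (-4)*(8) + (-4)
= -7 - 32 - 4 = -43

-43


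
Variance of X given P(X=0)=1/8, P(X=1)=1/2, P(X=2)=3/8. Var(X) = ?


E[X] = 5/4, E[X^2] = 2
Var(X) = E[X^2] - (E[X])^2 = 2 - (5/4)^2 = 7/16

7/16


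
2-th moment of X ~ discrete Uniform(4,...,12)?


E[X^2] = (1/9) * sum(x^2 for x=4..12)
= 636/9 = 212/3

212/3


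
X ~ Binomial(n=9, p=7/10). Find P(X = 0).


P(X=0) = C(9,0) * p^0 * (1-p)^9
= 1 * 1 * 19683/1000000000
= 19683/1000000000

19683/1000000000


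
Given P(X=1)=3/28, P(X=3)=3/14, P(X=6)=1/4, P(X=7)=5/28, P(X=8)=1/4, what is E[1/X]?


E[1/X] = sum(g(x)*P(x))
= 1*3/28 + 1/3*3/14 + 1/6*1/4 + 1/7*5/28 + 1/8*1/4
= 1303/4704

1303/4704


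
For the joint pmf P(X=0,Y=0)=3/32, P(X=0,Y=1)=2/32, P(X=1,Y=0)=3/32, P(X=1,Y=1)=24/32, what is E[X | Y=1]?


P(Y=1) = 26/32
E[X|Y=1] = (0*2 + 1*24)/26 = 24/26 = 12/13

12/13


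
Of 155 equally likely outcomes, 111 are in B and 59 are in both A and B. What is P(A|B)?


P(A|B) = P(A∩B)/P(B) = (59/155)/(111/155) = 59/111

59/111


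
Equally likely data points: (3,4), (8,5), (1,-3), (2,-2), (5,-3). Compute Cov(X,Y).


E[X]=19/5, E[Y]=1/5, E[XY]=6
Cov(X,Y) = E[XY] - E[X]E[Y] = 6 - 19/5*1/5 = 131/25

131/25


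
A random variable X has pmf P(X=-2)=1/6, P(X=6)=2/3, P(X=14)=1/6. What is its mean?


E[X] = sum(x * P(x))
= -2*1/6 + 6*2/3 + 14*1/6
= 6

6


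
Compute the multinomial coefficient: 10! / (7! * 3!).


10! = 3628800
Denominator: 7!=5040 * 3!=6
Coefficient = 3628800 / 30240 = 120

120


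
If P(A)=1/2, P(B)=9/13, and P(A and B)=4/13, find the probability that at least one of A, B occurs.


P(A∪B) = P(A) + P(B) - P(A∩B)
= 1/2 + 9/13 - 4/13 = 23/26

23/26


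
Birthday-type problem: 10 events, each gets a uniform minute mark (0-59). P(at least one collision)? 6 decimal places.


P(all different) = prod((60-i)/60 for i=0..9) = 0.452468
P(at least one match) = 1 - 0.452468 = 0.547532

0.547532


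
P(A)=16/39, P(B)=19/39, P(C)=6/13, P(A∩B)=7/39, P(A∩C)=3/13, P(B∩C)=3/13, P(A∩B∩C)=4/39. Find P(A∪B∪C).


P(A∪B∪C) = P(A)+P(B)+P(C) - P(AB)-P(AC)-P(BC) + P(ABC)
= 16/39+19/39+6/13 - 7/39-3/13-3/13 + 4/39
= 32/39

32/39


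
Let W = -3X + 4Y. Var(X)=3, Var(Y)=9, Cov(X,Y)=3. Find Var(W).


Var(-3X + 4Y) = (-3)^2*Var(X) + 4^2*Var(Y) + 2*(-3)*4*Cov(X,Y)
= 9*3 + 16*9 - 24*3
= 27 + 144 - 72 = 99

99


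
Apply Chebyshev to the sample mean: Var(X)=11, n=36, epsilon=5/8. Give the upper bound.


Var(Xbar) = Var(X)/n = 11/36
Chebyshev: P(|Xbar-mu| >= 5/8) <= Var(Xbar)/(5/8)^2 = (11/36)/(25/64) = 176/225

176/225


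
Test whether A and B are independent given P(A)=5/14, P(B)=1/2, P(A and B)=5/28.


P(A)*P(B) = 5/14*1/2 = 5/28
P(A∩B) = 5/28, which equals P(A)P(B), so independent

Yes, A and B are independent


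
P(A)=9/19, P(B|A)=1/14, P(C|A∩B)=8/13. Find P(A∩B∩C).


P(A∩B∩C) = P(A) * P(B|A) * P(C|A∩B)
= 9/19 * 1/14 * 8/13
= 9/266 * 8/13 = 36/1729

36/1729


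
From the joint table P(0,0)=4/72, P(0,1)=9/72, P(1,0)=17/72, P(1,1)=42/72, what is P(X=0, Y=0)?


Read from table: P(X=0, Y=0) = 4/72 = 1/18

1/18


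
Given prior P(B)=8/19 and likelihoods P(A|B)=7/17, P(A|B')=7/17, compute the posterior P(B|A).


P(A) = P(A|B)P(B) + P(A|B')P(B') = 7/17*8/19 + 7/17*11/19 = 7/17
P(B|A) = P(A|B)P(B)/P(A) = (56/323)/(7/17) = 8/19

8/19


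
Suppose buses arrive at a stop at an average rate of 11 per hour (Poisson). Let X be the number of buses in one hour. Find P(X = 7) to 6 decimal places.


P(X=7) = e^(-11) * 11^7 / 7!
≈ 0.00001670170079 * 19487171 / 5040
≈ 0.064577

0.064577


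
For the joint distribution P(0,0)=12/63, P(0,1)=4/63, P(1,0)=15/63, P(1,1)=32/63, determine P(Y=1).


P(Y=1) = P(0,1)+P(1,1) = 4/63 + 32/63 = 36/63 = 4/7

4/7


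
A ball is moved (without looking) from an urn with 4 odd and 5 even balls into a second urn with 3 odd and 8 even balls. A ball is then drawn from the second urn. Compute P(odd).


P(transfer odd) = 4/9; P(transfer even) = 5/9
If odd transferred: Urn II has 4 odd of 12, so P(odd|odd moved) = 1/3
If even transferred: Urn II has 3 odd of 12, so P(odd|even moved) = 1/4
By total probability: P(odd) = 4/9*1/3 + 5/9*1/4 = 31/108

31/108


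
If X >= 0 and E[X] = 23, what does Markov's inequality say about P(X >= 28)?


Markov: P(X >= a) <= E[X]/a
P(X >= 28) <= 23/28

23/28


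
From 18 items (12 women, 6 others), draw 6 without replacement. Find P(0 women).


P(X=0) = C(12,0)*C(6,6) / C(18,6)
= 1*1 / 18564
= 1/18564

1/18564


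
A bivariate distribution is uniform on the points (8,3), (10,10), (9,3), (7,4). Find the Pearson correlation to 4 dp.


Cov(X,Y) = 2.2500, Var(X) = 1.2500, Var(Y) = 8.5000
rho = Cov/(sqrt(VarX)*sqrt(VarY)) = 0.6903

0.6903


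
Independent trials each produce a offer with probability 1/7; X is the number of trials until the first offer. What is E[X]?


For geometric (trials until first success), E[X] = 1/p = 1/(1/7) = 7

7


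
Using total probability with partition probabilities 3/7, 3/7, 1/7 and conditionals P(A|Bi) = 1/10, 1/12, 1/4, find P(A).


P(A) = P(A|B1)P(B1) + P(A|B2)P(B2) + P(A|B3)P(B3)
= 1/10*3/7 + 1/12*3/7 + 1/4*1/7
= 3/70 + 1/28 + 1/28 = 4/35

4/35


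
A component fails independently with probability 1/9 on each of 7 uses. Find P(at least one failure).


P(at least one) = 1 - P(none)
P(none) = (1 - 1/9)^7 = (8/9)^7 = 2097152/4782969
P(at least one) = 1 - 2097152/4782969 = 2685817/4782969

2685817/4782969


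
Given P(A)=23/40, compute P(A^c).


P(A') = 1 - P(A) = 1 - 23/40 = 17/40

17/40


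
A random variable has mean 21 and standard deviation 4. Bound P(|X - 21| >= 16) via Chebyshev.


k = 16/4 = 4
Chebyshev: P(|X-mu| >= k*sigma) <= 1/k^2 = 1/4^2 = 1/16

1/16


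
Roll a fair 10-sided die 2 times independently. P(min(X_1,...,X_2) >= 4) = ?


P(min >= 4) = P(all X_i >= 4) = (P(X_1 >= 4))^2
= (7/10)^2 = 49/100

49/100


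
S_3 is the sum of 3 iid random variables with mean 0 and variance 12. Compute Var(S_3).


By independence, Var(S_n) = n*Var(X_1) = 3*12 = 36

36


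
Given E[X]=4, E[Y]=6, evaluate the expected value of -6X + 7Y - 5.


E[-6X + 7Y - 5] = -6*E[X] + 7*E[Y] - 5
= (-6)*(4) + (7)*(6) + (-5)
= -24 + 42 - 5 = 13

13


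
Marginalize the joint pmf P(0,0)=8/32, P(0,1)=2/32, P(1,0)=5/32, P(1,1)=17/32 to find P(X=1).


P(X=1) = P(1,0)+P(1,1) = 5/32 + 17/32 = 22/32 = 11/16

11/16


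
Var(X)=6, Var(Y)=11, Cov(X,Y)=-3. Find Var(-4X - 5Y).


Var(-4X - 5Y) = (-4)^2*Var(X) + (-5)^2*Var(Y) + 2*(-4)*(-5)*Cov(X,Y)
= 16*6 + 25*11 + 40*(-3)
= 96 + 275 - 120 = 251

251


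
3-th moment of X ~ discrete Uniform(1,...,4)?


E[X^3] = (1/4) * sum(x^3 for x=1..4)
= 100/4 = 25

25


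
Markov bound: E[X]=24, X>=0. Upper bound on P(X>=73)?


Markov: P(X >= a) <= E[X]/a
P(X >= 73) <= 24/73

24/73


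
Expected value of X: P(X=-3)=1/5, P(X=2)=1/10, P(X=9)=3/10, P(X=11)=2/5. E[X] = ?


E[X] = sum(x * P(x))
= -3*1/5 + 2*1/10 + 9*3/10 + 11*2/5
= 67/10

67/10


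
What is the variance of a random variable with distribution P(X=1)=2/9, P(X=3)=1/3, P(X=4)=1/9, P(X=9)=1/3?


E[X] = 14/3, E[X^2] = 32
Var(X) = E[X^2] - (E[X])^2 = 32 - (14/3)^2 = 92/9

92/9


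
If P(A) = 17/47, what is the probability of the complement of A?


P(A') = 1 - P(A) = 1 - 17/47 = 30/47

30/47


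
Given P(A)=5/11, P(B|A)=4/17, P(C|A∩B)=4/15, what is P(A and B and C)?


P(A∩B∩C) = P(A) * P(B|A) * P(C|A∩B)
= 5/11 * 4/17 * 4/15
= 20/187 * 4/15 = 16/561

16/561


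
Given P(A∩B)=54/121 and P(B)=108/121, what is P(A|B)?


P(A|B) = P(A∩B)/P(B) = (54/121)/(108/121) = 54/108 = 1/2

1/2


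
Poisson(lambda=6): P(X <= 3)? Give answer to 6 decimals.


P(X<=3) = e^(-6)*6^0/0! + e^(-6)*6^1/1! + e^(-6)*6^2/2! + e^(-6)*6^3/3!
≈ 0.0024787522 + 0.0148725131 + 0.0446175392 + 0.0892350784
= 0.1512038829
≈ 0.151204

0.151204


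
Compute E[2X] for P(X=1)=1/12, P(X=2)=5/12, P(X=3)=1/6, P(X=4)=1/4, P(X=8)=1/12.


E[2X] = sum(g(x)*P(x))
= 2*1/12 + 4*5/12 + 6*1/6 + 8*1/4 + 16*1/12
= 37/6

37/6


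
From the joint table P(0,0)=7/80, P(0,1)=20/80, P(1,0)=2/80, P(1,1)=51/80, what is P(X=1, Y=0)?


Read from table: P(X=1, Y=0) = 2/80 = 1/40

1/40


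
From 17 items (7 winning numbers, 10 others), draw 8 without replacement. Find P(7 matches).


P(X=7) = C(7,7)*C(10,1) / C(17,8)
= 1*10 / 24310
= 10/24310 = 1/2431

1/2431


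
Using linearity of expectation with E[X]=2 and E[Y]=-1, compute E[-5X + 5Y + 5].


E[-5X + 5Y + 5] = -5*E[X] + 5*E[Y] + 5
= (-5)*(2) + (5)*(-1) + (5)
= -10 - 5 + 5 = -10

-10


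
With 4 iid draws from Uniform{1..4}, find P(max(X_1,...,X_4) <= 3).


P(max <= 3) = P(all X_i <= 3) = (P(X_1 <= 3))^4
= (3/4)^4 = 81/256

81/256


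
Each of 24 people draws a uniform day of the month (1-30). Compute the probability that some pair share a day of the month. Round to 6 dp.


P(all different) = prod((30-i)/30 for i=0..23) = 0.000001
P(at least one match) = 1 - 0.000001 = 0.999999

0.999999


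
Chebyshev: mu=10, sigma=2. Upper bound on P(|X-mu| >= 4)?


k = 4/2 = 2
Chebyshev: P(|X-mu| >= k*sigma) <= 1/k^2 = 1/2^2 = 1/4

1/4


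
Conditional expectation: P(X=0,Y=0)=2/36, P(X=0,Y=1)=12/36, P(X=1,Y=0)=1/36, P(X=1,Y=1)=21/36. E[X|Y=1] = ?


P(Y=1) = 33/36
E[X|Y=1] = (0*12 + 1*21)/33 = 21/33 = 7/11

7/11


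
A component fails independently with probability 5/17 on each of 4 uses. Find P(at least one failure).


P(at least one) = 1 - P(none)
P(none) = (1 - 5/17)^4 = (12/17)^4 = 20736/83521
P(at least one) = 1 - 20736/83521 = 62785/83521

62785/83521


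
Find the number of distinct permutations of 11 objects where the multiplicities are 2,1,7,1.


11! = 39916800
Denominator: 2!=2 * 1!=1 * 7!=5040 * 1!=1
Coefficient = 39916800 / 10080 = 3960

3960


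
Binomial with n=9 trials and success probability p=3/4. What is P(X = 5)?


P(X=5) = C(9,5) * p^5 * (1-p)^4
= 126 * 243/1024 * 1/256
= 15309/131072

15309/131072


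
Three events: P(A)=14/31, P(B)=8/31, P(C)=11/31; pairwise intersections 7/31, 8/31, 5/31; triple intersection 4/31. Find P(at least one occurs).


P(A∪B∪C) = P(A)+P(B)+P(C) - P(AB)-P(AC)-P(BC) + P(ABC)
= 14/31+8/31+11/31 - 7/31-8/31-5/31 + 4/31
= 17/31

17/31


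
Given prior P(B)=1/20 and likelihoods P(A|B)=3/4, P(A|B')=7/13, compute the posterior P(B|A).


P(A) = P(A|B)P(B) + P(A|B')P(B') = 3/4*1/20 + 7/13*19/20 = 571/1040
P(B|A) = P(A|B)P(B)/P(A) = (3/80)/(571/1040) = 39/571

39/571


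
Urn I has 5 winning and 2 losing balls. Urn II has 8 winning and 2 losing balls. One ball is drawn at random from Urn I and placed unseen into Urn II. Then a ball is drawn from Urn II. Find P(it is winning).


P(transfer winning) = 5/7; P(transfer losing) = 2/7
If winning transferred: Urn II has 9 winning of 11, so P(winning|winning moved) = 9/11
If losing transferred: Urn II has 8 winning of 11, so P(winning|losing moved) = 8/11
By total probability: P(winning) = 5/7*9/11 + 2/7*8/11 = 61/77

61/77


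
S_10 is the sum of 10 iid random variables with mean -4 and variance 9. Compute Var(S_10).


By independence, Var(S_n) = n*Var(X_1) = 10*9 = 90

90


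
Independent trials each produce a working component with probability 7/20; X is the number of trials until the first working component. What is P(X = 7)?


P(X=7) = (1-p)^6 * p = (13/20)^6 * 7/20
= 4826809/64000000 * 7/20 = 33787663/1280000000

33787663/1280000000


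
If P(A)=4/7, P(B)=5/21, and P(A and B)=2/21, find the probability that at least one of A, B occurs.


P(A∪B) = P(A) + P(B) - P(A∩B)
= 4/7 + 5/21 - 2/21 = 5/7

5/7


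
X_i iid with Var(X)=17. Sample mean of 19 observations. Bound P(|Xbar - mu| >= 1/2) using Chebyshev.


Var(Xbar) = Var(X)/n = 17/19
Chebyshev: P(|Xbar-mu| >= 1/2) <= Var(Xbar)/(1/2)^2 = (17/19)/(1/4) = 68/19
Bound exceeds 1, so trivial bound: 1

1


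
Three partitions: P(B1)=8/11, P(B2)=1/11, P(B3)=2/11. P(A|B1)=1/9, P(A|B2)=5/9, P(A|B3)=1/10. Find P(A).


P(A) = P(A|B1)P(B1) + P(A|B2)P(B2) + P(A|B3)P(B3)
= 1/9*8/11 + 5/9*1/11 + 1/10*2/11
= 8/99 + 5/99 + 1/55 = 74/495

74/495


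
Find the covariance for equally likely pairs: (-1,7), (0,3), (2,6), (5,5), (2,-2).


E[X]=8/5, E[Y]=19/5, E[XY]=26/5
Cov(X,Y) = E[XY] - E[X]E[Y] = 26/5 - 8/5*19/5 = -22/25

-22/25


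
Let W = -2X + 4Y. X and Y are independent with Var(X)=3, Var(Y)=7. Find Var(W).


Independence => Cov(X,Y)=0
Var(-2X + 4Y) = (-2)^2*Var(X) + 4^2*Var(Y)
= 4*3 + 16*7 = 124

124


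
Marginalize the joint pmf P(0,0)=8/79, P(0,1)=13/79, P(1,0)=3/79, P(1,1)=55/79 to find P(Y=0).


P(Y=0) = P(0,0)+P(1,0) = 8/79 + 3/79 = 11/79

11/79


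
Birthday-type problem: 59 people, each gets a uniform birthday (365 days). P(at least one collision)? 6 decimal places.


P(all different) = prod((365-i)/365 for i=0..58) = 0.007011
P(at least one match) = 1 - 0.007011 = 0.992989

0.992989


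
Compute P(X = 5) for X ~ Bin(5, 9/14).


P(X=5) = C(5,5) * p^5 * (1-p)^0
= 1 * 59049/537824 * 1
= 59049/537824

59049/537824


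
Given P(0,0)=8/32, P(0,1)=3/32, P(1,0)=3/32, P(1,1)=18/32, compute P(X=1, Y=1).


Read from table: P(X=1, Y=1) = 18/32 = 9/16

9/16


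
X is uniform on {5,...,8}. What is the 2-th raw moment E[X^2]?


E[X^2] = (1/4) * sum(x^2 for x=5..8)
= 174/4 = 87/2

87/2


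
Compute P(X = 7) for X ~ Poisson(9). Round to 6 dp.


P(X=7) = e^(-9) * 9^7 / 7!
≈ 0.0001234098041 * 4782969 / 5040
≈ 0.117116

0.117116


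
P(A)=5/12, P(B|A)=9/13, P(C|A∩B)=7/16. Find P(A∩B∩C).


P(A∩B∩C) = P(A) * P(B|A) * P(C|A∩B)
= 5/12 * 9/13 * 7/16
= 15/52 * 7/16 = 105/832

105/832


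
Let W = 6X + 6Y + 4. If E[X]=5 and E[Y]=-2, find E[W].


E[6X + 6Y + 4] = 6*E[X] + 6*E[Y] + 4
= (6)*(5) + (6)*(-2) + (4)
= 30 - 12 + 4 = 22

22


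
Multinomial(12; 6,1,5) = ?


12! = 479001600
Denominator: 6!=720 * 1!=1 * 5!=120
Coefficient = 479001600 / 86400 = 5544

5544


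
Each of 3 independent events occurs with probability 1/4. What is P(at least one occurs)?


P(at least one) = 1 - P(none)
P(none) = (1 - 1/4)^3 = (3/4)^3 = 27/64
P(at least one) = 1 - 27/64 = 37/64

37/64


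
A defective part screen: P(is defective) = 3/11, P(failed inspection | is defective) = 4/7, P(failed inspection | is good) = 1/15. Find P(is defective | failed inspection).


P(A) = P(A|B)P(B) + P(A|B')P(B') = 4/7*3/11 + 1/15*8/11 = 236/1155
P(B|A) = P(A|B)P(B)/P(A) = (12/77)/(236/1155) = 45/59

45/59


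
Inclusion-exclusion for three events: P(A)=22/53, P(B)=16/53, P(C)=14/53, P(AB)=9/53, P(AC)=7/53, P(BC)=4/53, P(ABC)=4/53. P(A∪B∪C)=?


P(A∪B∪C) = P(A)+P(B)+P(C) - P(AB)-P(AC)-P(BC) + P(ABC)
= 22/53+16/53+14/53 - 9/53-7/53-4/53 + 4/53
= 36/53

36/53


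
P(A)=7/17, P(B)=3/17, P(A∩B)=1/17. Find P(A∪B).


P(A∪B) = P(A) + P(B) - P(A∩B)
= 7/17 + 3/17 - 1/17 = 9/17

9/17


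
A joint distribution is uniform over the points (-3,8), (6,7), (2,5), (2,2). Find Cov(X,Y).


E[X]=7/4, E[Y]=11/2, E[XY]=8
Cov(X,Y) = E[XY] - E[X]E[Y] = 8 - 7/4*11/2 = -13/8

-13/8


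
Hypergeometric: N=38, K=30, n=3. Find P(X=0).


P(X=0) = C(30,0)*C(8,3) / C(38,3)
= 1*56 / 8436
= 56/8436 = 14/2109

14/2109


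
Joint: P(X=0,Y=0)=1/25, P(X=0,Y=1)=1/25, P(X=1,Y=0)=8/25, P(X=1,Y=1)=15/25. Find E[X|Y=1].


P(Y=1) = 16/25
E[X|Y=1] = (0*1 + 1*15)/16 = 15/16

15/16


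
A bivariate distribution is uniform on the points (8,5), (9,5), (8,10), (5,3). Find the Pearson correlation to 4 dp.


Cov(X,Y) = 1.8750, Var(X) = 2.2500, Var(Y) = 6.6875
rho = Cov/(sqrt(VarX)*sqrt(VarY)) = 0.4834

0.4834


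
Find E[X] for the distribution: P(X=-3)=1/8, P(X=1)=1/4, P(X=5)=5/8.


E[X] = sum(x * P(x))
= -3*1/8 + 1*1/4 + 5*5/8
= 3

3


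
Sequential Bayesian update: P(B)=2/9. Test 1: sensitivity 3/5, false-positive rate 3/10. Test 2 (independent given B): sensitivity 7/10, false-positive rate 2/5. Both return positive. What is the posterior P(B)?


After test 1: P(+) = 3/5*2/9 + 3/10*7/9 = 11/30
P(B|+) = (2/15)/(11/30) = 4/11
After test 2 (use post1 as new prior): P(+) = 7/10*4/11 + 2/5*7/11 = 28/55
P(B|+,+) = (14/55)/(28/55) = 1/2

1/2


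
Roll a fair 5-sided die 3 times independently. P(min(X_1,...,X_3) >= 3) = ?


P(min >= 3) = P(all X_i >= 3) = (P(X_1 >= 3))^3
= (3/5)^3 = 27/125

27/125


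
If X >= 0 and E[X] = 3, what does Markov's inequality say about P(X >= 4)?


Markov: P(X >= a) <= E[X]/a
P(X >= 4) <= 3/4

3/4


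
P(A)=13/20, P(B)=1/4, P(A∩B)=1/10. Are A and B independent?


P(A)*P(B) = 13/20*1/4 = 13/80
P(A∩B) = 1/10 != 13/80, so not independent

No, A and B are not independent


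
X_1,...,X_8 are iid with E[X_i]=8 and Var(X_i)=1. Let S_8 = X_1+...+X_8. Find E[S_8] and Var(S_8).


E[S_n] = n*mu = 8*8 = 64
Var(S_n) = n*sigma^2 = 8*1 = 8

E[S_8]=64, Var(S_8)=8


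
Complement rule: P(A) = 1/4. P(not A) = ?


P(A') = 1 - P(A) = 1 - 1/4 = 3/4

3/4


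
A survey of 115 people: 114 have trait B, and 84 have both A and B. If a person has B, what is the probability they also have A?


P(A|B) = P(A∩B)/P(B) = (84/115)/(114/115) = 84/114 = 14/19

14/19


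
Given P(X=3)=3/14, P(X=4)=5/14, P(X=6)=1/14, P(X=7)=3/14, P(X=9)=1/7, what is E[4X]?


E[4X] = sum(g(x)*P(x))
= 12*3/14 + 16*5/14 + 24*1/14 + 28*3/14 + 36*1/7
= 148/7

148/7


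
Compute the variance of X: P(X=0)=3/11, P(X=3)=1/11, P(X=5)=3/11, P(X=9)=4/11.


E[X] = 54/11, E[X^2] = 408/11
Var(X) = E[X^2] - (E[X])^2 = 408/11 - (54/11)^2 = 1572/121

1572/121


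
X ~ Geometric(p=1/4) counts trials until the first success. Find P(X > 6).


P(X > 6) = P(first 6 trials all fail) = (1-p)^6 = (3/4)^6 = 729/4096

729/4096


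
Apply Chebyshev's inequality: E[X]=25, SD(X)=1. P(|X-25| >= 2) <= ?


k = 2/1 = 2
Chebyshev: P(|X-mu| >= k*sigma) <= 1/k^2 = 1/2^2 = 1/4

1/4


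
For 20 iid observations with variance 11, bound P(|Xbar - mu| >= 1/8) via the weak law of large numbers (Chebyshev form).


Var(Xbar) = Var(X)/n = 11/20
Chebyshev: P(|Xbar-mu| >= 1/8) <= Var(Xbar)/(1/8)^2 = (11/20)/(1/64) = 176/5
Bound exceeds 1, so trivial bound: 1

1


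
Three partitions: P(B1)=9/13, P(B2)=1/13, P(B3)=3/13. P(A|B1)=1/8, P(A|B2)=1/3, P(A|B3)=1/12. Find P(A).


P(A) = P(A|B1)P(B1) + P(A|B2)P(B2) + P(A|B3)P(B3)
= 1/8*9/13 + 1/3*1/13 + 1/12*3/13
= 9/104 + 1/39 + 1/52 = 41/312

41/312


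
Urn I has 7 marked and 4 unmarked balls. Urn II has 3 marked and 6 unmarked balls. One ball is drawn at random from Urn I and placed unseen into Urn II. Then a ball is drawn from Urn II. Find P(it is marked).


P(transfer marked) = 7/11; P(transfer unmarked) = 4/11
If marked transferred: Urn II has 4 marked of 10, so P(marked|marked moved) = 2/5
If unmarked transferred: Urn II has 3 marked of 10, so P(marked|unmarked moved) = 3/10
By total probability: P(marked) = 7/11*2/5 + 4/11*3/10 = 4/11

4/11


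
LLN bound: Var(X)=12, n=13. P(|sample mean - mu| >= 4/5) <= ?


Var(Xbar) = Var(X)/n = 12/13
Chebyshev: P(|Xbar-mu| >= 4/5) <= Var(Xbar)/(4/5)^2 = (12/13)/(16/25) = 75/52
Bound exceeds 1, so trivial bound: 1

1


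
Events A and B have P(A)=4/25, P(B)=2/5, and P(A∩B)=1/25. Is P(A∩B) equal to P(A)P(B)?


P(A)*P(B) = 4/25*2/5 = 8/125
P(A∩B) = 1/25 != 8/125, so not independent

No, A and B are not independent


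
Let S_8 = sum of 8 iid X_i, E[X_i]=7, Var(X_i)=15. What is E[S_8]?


E[S_n] = n*E[X_1] = 8*7 = 56

56


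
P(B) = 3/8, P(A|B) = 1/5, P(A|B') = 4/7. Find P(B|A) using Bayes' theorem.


P(A) = P(A|B)P(B) + P(A|B')P(B') = 1/5*3/8 + 4/7*5/8 = 121/280
P(B|A) = P(A|B)P(B)/P(A) = (3/40)/(121/280) = 21/121

21/121


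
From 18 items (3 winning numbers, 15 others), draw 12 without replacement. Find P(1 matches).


P(X=1) = C(3,1)*C(15,11) / C(18,12)
= 3*1365 / 18564
= 4095/18564 = 15/68

15/68
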